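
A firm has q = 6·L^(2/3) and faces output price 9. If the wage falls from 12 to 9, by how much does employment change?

From P·MP_L = w with MP_L = 4·L^(-1/3), the labor demand is L(w) = (36/w)^(3).
At w = 12: L = 27. At w = 9: L = 64.
ΔL = 64 − 27 = 37.

ΔL = 37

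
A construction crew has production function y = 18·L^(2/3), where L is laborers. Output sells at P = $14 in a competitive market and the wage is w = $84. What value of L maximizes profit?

MP_L = (2/3)·18·L^(-1/3) = 12·L^(-1/3).
Profit maximization for a price taker requires P·MP_L = w: 14·12·L^(-1/3) = 84.
So L^(-1/3) = 0.5, which gives L = 8.

L* = 8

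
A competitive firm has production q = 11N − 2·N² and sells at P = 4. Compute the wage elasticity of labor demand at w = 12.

ε = -0.375

From P·MP_N = w with MP_N = 11 − 4N, labor demand is N(w) = (11 − w/4)/4.
dN/dw = −1/(16) = -0.0625.
At w = 12, N = 2, so ε = (dN/dw)·(w/N) = (-0.0625)·(12/2) = -0.375.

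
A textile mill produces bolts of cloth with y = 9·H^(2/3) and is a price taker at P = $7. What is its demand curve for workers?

MP_H = (2/3)·9·H^(-1/3) = 6·H^(-1/3).
Setting P·MP_H = w: 42·H^(-1/3) = w.
Solving for H: H^(-1/3) = w/42, so H = (42/w)^(3).

H(w) = 74088/w³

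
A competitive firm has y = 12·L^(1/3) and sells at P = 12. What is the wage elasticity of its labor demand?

MP_L = (1/3)·12·L^(-2/3), so P·MP_L = w gives 48·L^(-2/3) = w.
Solving, L(w) = (48/w)^(3/2). This is a constant-elasticity form: L ∝ w^(−3/2), so ε = −3/2.

ε = -1.5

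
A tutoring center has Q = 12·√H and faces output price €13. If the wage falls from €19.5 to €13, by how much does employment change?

ΔH = 20

From P·MP_H = w with MP_H = 6·H^(-1/2), the labor demand is H(w) = (78/w)^(2).
At w = 19.5: H = 16. At w = 13: H = 36.
ΔH = 36 − 16 = 20.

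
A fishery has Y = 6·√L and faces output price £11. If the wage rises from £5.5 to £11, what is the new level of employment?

L* = 9

From P·MP_L = w with MP_L = 3·L^(-1/2), the labor demand is L(w) = (33/w)^(2).
At w = 5.5: L = 36. At w = 11: L = 9.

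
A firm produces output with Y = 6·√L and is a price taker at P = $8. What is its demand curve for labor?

L(w) = 576/w²

MP_L = (1/2)·6·L^(-1/2) = 3·L^(-1/2).
Setting P·MP_L = w: 24·L^(-1/2) = w.
Solving for L: L^(-1/2) = w/24, so L = (24/w)^(2).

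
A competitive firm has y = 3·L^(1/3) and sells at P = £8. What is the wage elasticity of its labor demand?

MP_L = (1/3)·3·L^(-2/3), so P·MP_L = w gives 8·L^(-2/3) = w.
Solving, L(w) = (8/w)^(3/2). This is a constant-elasticity form: L ∝ w^(−3/2), so ε = −3/2.

ε = -1.5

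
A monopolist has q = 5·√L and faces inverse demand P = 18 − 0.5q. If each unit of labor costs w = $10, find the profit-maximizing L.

Marginal revenue from the inverse demand is MR = 18 − q.
The marginal product is MP_L = 2.5·L^(-1/2).
A monopolist hires until marginal revenue product equals the wage: MR·MP_L = w.
At L, q = 5·√L. Substituting and solving: (18 − 5·√L)·2.5·L^(-1/2) = 10 gives L = 4.

L* = 4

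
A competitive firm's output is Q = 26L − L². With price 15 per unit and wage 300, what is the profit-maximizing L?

L* = 3

The marginal product of L is MP_L = 26 − 2L.
A price-taking firm hires until the value of the marginal product equals the wage: P·MP_L = w, so 15·(26 − 2L) = 300.
Then 26 − 2L = 20, giving L = 3.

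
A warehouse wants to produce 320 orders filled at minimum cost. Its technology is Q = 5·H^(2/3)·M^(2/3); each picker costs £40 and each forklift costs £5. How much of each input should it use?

H* = 8, M* = 64

Cost minimization requires the marginal rate of technical substitution to equal the input-price ratio: MP_H/MP_M = w/r.
Here MP_H/MP_M = (2/3)·(M/H)/(2/3) = (M/H). Setting this equal to 40/5 = 8 gives M = 8H.
Substituting into Q = 320: 5·H^(2/3)·(8H)^(2/3) = 320.
Solving, H = 8 and M = 64.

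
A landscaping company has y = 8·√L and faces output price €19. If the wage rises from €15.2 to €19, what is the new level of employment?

L* = 16

From P·MP_L = w with MP_L = 4·L^(-1/2), the labor demand is L(w) = (76/w)^(2).
At w = 15.2: L = 25. At w = 19: L = 16.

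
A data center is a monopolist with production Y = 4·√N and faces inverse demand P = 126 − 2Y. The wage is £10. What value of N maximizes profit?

Marginal revenue from the inverse demand is MR = 126 − 4Y.
The marginal product is MP_N = 2·N^(-1/2).
A monopolist hires until marginal revenue product equals the wage: MR·MP_N = w.
At N, Y = 4·√N. Substituting and solving: (126 − 16·√N)·2·N^(-1/2) = 10 gives N = 36.

N* = 36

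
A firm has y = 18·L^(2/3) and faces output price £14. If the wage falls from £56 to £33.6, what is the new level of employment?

L* = 125

From P·MP_L = w with MP_L = 12·L^(-1/3), the labor demand is L(w) = (168/w)^(3).
At w = 56: L = 27. At w = 33.6: L = 125.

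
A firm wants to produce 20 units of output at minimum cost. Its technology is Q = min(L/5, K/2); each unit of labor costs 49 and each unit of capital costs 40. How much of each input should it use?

With a fixed-proportions technology, the cost-minimizing bundle uses no slack in either input: L/5 = K/2 = Q.
So L = 5·20 = 100 and K = 2·20 = 40.

L* = 100, K* = 40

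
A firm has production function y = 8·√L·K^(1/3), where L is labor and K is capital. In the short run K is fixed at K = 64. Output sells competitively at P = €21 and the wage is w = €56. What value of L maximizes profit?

L* = 36

With K = 64, MP_L = (1/2)·8·L^(-1/2)·64^(1/3) = 16·L^(-1/2).
Profit maximization for a price taker requires P·MP_L = w: 21·16·L^(-1/2) = 56.
So L^(-1/2) = 1/6, which gives L = 36.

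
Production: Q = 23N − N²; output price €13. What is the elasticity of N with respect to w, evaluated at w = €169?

ε = -1.3

From P·MP_N = w with MP_N = 23 − 2N, labor demand is N(w) = (23 − w/13)/2.
dN/dw = −1/(26) = -1/26.
At w = 169, N = 5, so ε = (dN/dw)·(w/N) = (-1/26)·(169/5) = -1.3.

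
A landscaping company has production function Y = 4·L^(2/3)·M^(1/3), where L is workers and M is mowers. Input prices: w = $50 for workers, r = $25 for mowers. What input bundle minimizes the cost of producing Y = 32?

Cost minimization requires the marginal rate of technical substitution to equal the input-price ratio: MP_L/MP_M = w/r.
Here MP_L/MP_M = (2/3)·(M/L)/(1/3) = 2·(M/L). Setting this equal to 50/25 = 2 gives M = L.
Substituting into Y = 32: 4·L^(2/3)·(L)^(1/3) = 32.
Solving, L = 8 and M = 8.

L* = 8, M* = 8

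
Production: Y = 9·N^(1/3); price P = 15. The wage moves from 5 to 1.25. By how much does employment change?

ΔN = 189

From P·MP_N = w with MP_N = 3·N^(-2/3), the labor demand is N(w) = (45/w)^(3/2).
At w = 5: N = 27. At w = 1.25: N = 216.
ΔN = 216 − 27 = 189.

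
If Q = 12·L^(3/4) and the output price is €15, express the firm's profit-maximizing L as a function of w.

L(w) = (135/w)^(4)

MP_L = (3/4)·12·L^(-1/4) = 9·L^(-1/4).
Setting P·MP_L = w: 135·L^(-1/4) = w.
Solving for L: L^(-1/4) = w/135, so L = (135/w)^(4).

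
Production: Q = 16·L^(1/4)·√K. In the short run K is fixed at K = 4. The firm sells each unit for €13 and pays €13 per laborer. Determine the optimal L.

With K = 4, MP_L = (1/4)·16·L^(-3/4)·4^(1/2) = 8·L^(-3/4).
Profit maximization for a price taker requires P·MP_L = w: 13·8·L^(-3/4) = 13.
So L^(-3/4) = 0.125, which gives L = 16.

L* = 16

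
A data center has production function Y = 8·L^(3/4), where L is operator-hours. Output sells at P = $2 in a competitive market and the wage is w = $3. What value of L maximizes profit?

MP_L = (3/4)·8·L^(-1/4) = 6·L^(-1/4).
Profit maximization for a price taker requires P·MP_L = w: 2·6·L^(-1/4) = 3.
So L^(-1/4) = 0.25, which gives L = 256.

L* = 256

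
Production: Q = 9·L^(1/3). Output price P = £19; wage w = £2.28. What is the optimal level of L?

MP_L = (1/3)·9·L^(-2/3) = 3·L^(-2/3).
Profit maximization for a price taker requires P·MP_L = w: 19·3·L^(-2/3) = 2.28.
So L^(-2/3) = 0.04, which gives L = 125.

L* = 125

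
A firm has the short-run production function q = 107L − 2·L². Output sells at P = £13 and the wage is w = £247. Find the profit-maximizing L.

L* = 22

The marginal product of L is MP_L = 107 − 4L.
A price-taking firm hires until the value of the marginal product equals the wage: P·MP_L = w, so 13·(107 − 4L) = 247.
Then 107 − 4L = 19, giving L = 22.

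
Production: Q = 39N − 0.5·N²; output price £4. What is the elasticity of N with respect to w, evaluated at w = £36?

ε = -0.3

From P·MP_N = w with MP_N = 39 − N, labor demand is N(w) = 39 − w/4.
dN/dw = −1/(4) = -0.25.
At w = 36, N = 30, so ε = (dN/dw)·(w/N) = (-0.25)·(36/30) = -0.3.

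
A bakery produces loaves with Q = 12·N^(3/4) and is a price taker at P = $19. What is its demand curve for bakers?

N(w) = (171/w)^(4)

MP_N = (3/4)·12·N^(-1/4) = 9·N^(-1/4).
Setting P·MP_N = w: 171·N^(-1/4) = w.
Solving for N: N^(-1/4) = w/171, so N = (171/w)^(4).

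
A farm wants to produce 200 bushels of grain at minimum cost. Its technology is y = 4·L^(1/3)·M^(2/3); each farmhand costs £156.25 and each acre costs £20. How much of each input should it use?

L* = 8, M* = 125

Cost minimization requires the marginal rate of technical substitution to equal the input-price ratio: MP_L/MP_M = w/r.
Here MP_L/MP_M = (1/3)·(M/L)/(2/3) = 0.5·(M/L). Setting this equal to 156.25/20 = 7.8125 gives M = 15.625L.
Substituting into y = 200: 4·L^(1/3)·(15.625L)^(2/3) = 200.
Solving, L = 8 and M = 125.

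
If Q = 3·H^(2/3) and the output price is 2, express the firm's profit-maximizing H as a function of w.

H(w) = 64/w³

MP_H = (2/3)·3·H^(-1/3) = 2·H^(-1/3).
Setting P·MP_H = w: 4·H^(-1/3) = w.
Solving for H: H^(-1/3) = w/4, so H = (4/w)^(3).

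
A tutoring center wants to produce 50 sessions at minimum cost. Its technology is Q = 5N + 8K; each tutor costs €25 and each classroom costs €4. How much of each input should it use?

The inputs are perfect substitutes, so the firm uses whichever has the lower cost per unit of output.
Cost per unit of output via N is w/5 = 5; via K it is r/8 = 0.5. K is cheaper.
Producing Q = 50 with K alone: N = 0, K = 6.25.

N* = 0, K* = 6.25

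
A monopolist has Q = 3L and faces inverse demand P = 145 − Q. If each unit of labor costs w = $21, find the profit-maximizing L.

Marginal revenue from the inverse demand is MR = 145 − 2Q.
The marginal product is MP_L = 3.
A monopolist hires until marginal revenue product equals the wage: MR·MP_L = w.
(145 − 6L)·3 = 21, so L = 23.

L* = 23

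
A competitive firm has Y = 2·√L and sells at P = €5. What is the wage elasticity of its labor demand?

MP_L = (1/2)·2·L^(-1/2), so P·MP_L = w gives 5·L^(-1/2) = w.
Solving, L(w) = (5/w)^(2). This is a constant-elasticity form: L ∝ w^(−2), so ε = −2.

ε = -2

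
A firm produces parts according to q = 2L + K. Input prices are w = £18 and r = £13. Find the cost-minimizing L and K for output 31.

L* = 15.5, K* = 0

The inputs are perfect substitutes, so the firm uses whichever has the lower cost per unit of output.
Cost per unit of output via L is 9; via K it is 13. L is cheaper.
Producing q = 31 with L alone: L = 15.5, K = 0.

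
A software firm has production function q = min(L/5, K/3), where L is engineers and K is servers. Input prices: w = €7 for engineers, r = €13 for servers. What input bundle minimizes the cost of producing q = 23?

With a fixed-proportions technology, the cost-minimizing bundle uses no slack in either input: L/5 = K/3 = q.
So L = 5·23 = 115 and K = 3·23 = 69.

L* = 115, K* = 69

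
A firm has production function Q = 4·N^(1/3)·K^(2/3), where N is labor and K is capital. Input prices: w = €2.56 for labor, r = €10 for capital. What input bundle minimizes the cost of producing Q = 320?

N* = 125, K* = 64

Cost minimization requires the marginal rate of technical substitution to equal the input-price ratio: MP_N/MP_K = w/r.
Here MP_N/MP_K = (1/3)·(K/N)/(2/3) = 0.5·(K/N). Setting this equal to 2.56/10 = 0.256 gives K = 0.512N.
Substituting into Q = 320: 4·N^(1/3)·(0.512N)^(2/3) = 320.
Solving, N = 125 and K = 64.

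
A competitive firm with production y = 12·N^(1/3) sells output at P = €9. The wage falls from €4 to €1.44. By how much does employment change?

From P·MP_N = w with MP_N = 4·N^(-2/3), the labor demand is N(w) = (36/w)^(3/2).
At w = 4: N = 27. At w = 1.44: N = 125.
ΔN = 125 − 27 = 98.

ΔN = 98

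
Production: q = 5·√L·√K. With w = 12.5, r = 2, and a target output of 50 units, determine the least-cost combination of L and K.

Cost minimization requires the marginal rate of technical substitution to equal the input-price ratio: MP_L/MP_K = w/r.
Here MP_L/MP_K = (1/2)·(K/L)/(1/2) = (K/L). Setting this equal to 12.5/2 = 6.25 gives K = 6.25L.
Substituting into q = 50: 5·L^(1/2)·(6.25L)^(1/2) = 50.
Solving, L = 4 and K = 25.

L* = 4, K* = 25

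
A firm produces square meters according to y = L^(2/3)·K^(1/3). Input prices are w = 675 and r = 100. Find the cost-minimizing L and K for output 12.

L* = 8, K* = 27

Cost minimization requires the marginal rate of technical substitution to equal the input-price ratio: MP_L/MP_K = w/r.
Here MP_L/MP_K = (2/3)·(K/L)/(1/3) = 2·(K/L). Setting this equal to 675/100 = 6.75 gives K = 3.375L.
Substituting into y = 12: L^(2/3)·(3.375L)^(1/3) = 12.
Solving, L = 8 and K = 27.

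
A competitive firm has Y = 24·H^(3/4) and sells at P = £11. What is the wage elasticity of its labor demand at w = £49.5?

ε = -4

MP_H = (3/4)·24·H^(-1/4), so P·MP_H = w gives 198·H^(-1/4) = w.
Solving, H(w) = (198/w)^(4). This is a constant-elasticity form: H ∝ w^(−4), so ε = −4.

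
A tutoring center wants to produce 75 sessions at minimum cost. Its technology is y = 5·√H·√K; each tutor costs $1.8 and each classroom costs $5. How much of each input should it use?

Cost minimization requires the marginal rate of technical substitution to equal the input-price ratio: MP_H/MP_K = w/r.
Here MP_H/MP_K = (1/2)·(K/H)/(1/2) = (K/H). Setting this equal to 1.8/5 = 0.36 gives K = 0.36H.
Substituting into y = 75: 5·H^(1/2)·(0.36H)^(1/2) = 75.
Solving, H = 25 and K = 9.

H* = 25, K* = 9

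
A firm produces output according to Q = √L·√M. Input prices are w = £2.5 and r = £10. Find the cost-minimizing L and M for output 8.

Cost minimization requires the marginal rate of technical substitution to equal the input-price ratio: MP_L/MP_M = w/r.
Here MP_L/MP_M = (1/2)·(M/L)/(1/2) = (M/L). Setting this equal to 2.5/10 = 0.25 gives M = 0.25L.
Substituting into Q = 8: L^(1/2)·(0.25L)^(1/2) = 8.
Solving, L = 16 and M = 4.

L* = 16, M* = 4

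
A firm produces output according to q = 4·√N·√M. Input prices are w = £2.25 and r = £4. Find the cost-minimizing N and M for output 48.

Cost minimization requires the marginal rate of technical substitution to equal the input-price ratio: MP_N/MP_M = w/r.
Here MP_N/MP_M = (1/2)·(M/N)/(1/2) = (M/N). Setting this equal to 2.25/4 = 0.5625 gives M = 0.5625N.
Substituting into q = 48: 4·N^(1/2)·(0.5625N)^(1/2) = 48.
Solving, N = 16 and M = 9.

N* = 16, M* = 9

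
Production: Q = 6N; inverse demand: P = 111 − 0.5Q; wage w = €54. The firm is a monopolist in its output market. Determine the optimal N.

N* = 17

Marginal revenue from the inverse demand is MR = 111 − Q.
The marginal product is MP_N = 6.
A monopolist hires until marginal revenue product equals the wage: MR·MP_N = w.
(111 − 6N)·6 = 54, so N = 17.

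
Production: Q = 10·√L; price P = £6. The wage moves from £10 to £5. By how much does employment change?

From P·MP_L = w with MP_L = 5·L^(-1/2), the labor demand is L(w) = (30/w)^(2).
At w = 10: L = 9. At w = 5: L = 36.
ΔL = 36 − 9 = 27.

ΔL = 27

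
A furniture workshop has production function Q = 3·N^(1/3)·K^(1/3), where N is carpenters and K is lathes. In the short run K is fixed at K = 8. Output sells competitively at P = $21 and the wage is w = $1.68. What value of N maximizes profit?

With K = 8, MP_N = (1/3)·3·N^(-2/3)·8^(1/3) = 2·N^(-2/3).
Profit maximization for a price taker requires P·MP_N = w: 21·2·N^(-2/3) = 1.68.
So N^(-2/3) = 0.04, which gives N = 125.

N* = 125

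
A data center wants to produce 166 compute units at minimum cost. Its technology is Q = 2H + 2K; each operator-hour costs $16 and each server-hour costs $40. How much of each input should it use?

H* = 83, K* = 0

The inputs are perfect substitutes, so the firm uses whichever has the lower cost per unit of output.
Cost per unit of output via H is w/2 = 8; via K it is r/2 = 20. H is cheaper.
Producing Q = 166 with H alone: H = 83, K = 0.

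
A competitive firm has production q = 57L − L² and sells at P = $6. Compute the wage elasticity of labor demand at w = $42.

ε = -0.14

From P·MP_L = w with MP_L = 57 − 2L, labor demand is L(w) = (57 − w/6)/2.
dL/dw = −1/(12) = -1/12.
At w = 42, L = 25, so ε = (dL/dw)·(w/L) = (-1/12)·(42/25) = -0.14.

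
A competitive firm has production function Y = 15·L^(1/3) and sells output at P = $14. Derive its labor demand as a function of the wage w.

L(w) = (70/w)^(3/2)

MP_L = (1/3)·15·L^(-2/3) = 5·L^(-2/3).
Setting P·MP_L = w: 70·L^(-2/3) = w.
Solving for L: L^(-2/3) = w/70, so L = (70/w)^(3/2).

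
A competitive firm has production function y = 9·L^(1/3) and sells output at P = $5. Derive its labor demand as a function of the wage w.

MP_L = (1/3)·9·L^(-2/3) = 3·L^(-2/3).
Setting P·MP_L = w: 15·L^(-2/3) = w.
Solving for L: L^(-2/3) = w/15, so L = (15/w)^(3/2).

L(w) = (15/w)^(3/2)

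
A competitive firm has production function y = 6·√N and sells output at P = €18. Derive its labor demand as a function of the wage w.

MP_N = (1/2)·6·N^(-1/2) = 3·N^(-1/2).
Setting P·MP_N = w: 54·N^(-1/2) = w.
Solving for N: N^(-1/2) = w/54, so N = (54/w)^(2).

N(w) = 2916/w²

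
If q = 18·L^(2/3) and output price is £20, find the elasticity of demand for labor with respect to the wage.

ε = -3

MP_L = (2/3)·18·L^(-1/3), so P·MP_L = w gives 240·L^(-1/3) = w.
Solving, L(w) = (240/w)^(3). This is a constant-elasticity form: L ∝ w^(−3), so ε = −3.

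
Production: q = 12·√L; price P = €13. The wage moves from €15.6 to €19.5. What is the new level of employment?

L* = 16

From P·MP_L = w with MP_L = 6·L^(-1/2), the labor demand is L(w) = (78/w)^(2).
At w = 15.6: L = 25. At w = 19.5: L = 16.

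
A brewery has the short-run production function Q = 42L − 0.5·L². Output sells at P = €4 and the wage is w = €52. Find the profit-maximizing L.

The marginal product of L is MP_L = 42 − L.
A price-taking firm hires until the value of the marginal product equals the wage: P·MP_L = w, so 4·(42 − L) = 52.
Then 42 − L = 13, giving L = 29.

L* = 29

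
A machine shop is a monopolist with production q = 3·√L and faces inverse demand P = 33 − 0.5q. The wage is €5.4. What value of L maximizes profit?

L* = 25

Marginal revenue from the inverse demand is MR = 33 − q.
The marginal product is MP_L = 1.5·L^(-1/2).
A monopolist hires until marginal revenue product equals the wage: MR·MP_L = w.
At L, q = 3·√L. Substituting and solving: (33 − 3·√L)·1.5·L^(-1/2) = 5.4 gives L = 25.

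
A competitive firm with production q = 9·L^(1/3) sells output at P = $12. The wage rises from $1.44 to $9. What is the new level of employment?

From P·MP_L = w with MP_L = 3·L^(-2/3), the labor demand is L(w) = (36/w)^(3/2).
At w = 1.44: L = 125. At w = 9: L = 8.

L* = 8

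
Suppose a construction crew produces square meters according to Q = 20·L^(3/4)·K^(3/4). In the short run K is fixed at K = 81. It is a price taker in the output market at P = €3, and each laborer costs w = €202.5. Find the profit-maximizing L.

L* = 1296

With K = 81, MP_L = (3/4)·20·L^(-1/4)·81^(3/4) = 405·L^(-1/4).
Profit maximization for a price taker requires P·MP_L = w: 3·405·L^(-1/4) = 202.5.
So L^(-1/4) = 1/6, which gives L = 1296.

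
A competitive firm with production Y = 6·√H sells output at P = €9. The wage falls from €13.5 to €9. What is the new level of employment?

H* = 9

From P·MP_H = w with MP_H = 3·H^(-1/2), the labor demand is H(w) = (27/w)^(2).
At w = 13.5: H = 4. At w = 9: H = 9.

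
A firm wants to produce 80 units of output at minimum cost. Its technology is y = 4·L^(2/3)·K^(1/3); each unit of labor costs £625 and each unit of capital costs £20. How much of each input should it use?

L* = 8, K* = 125

Cost minimization requires the marginal rate of technical substitution to equal the input-price ratio: MP_L/MP_K = w/r.
Here MP_L/MP_K = (2/3)·(K/L)/(1/3) = 2·(K/L). Setting this equal to 625/20 = 31.25 gives K = 15.625L.
Substituting into y = 80: 4·L^(2/3)·(15.625L)^(1/3) = 80.
Solving, L = 8 and K = 125.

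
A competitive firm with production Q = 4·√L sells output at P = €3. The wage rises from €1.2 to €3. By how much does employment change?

From P·MP_L = w with MP_L = 2·L^(-1/2), the labor demand is L(w) = (6/w)^(2).
At w = 1.2: L = 25. At w = 3: L = 4.
ΔL = 4 − 25 = -21.

ΔL = -21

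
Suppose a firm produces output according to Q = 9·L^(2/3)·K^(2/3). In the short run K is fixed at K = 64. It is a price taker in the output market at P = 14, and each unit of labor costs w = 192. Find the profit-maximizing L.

L* = 343

With K = 64, MP_L = (2/3)·9·L^(-1/3)·64^(2/3) = 96·L^(-1/3).
Profit maximization for a price taker requires P·MP_L = w: 14·96·L^(-1/3) = 192.
So L^(-1/3) = 1/7, which gives L = 343.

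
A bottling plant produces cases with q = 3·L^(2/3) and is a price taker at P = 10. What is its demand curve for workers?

MP_L = (2/3)·3·L^(-1/3) = 2·L^(-1/3).
Setting P·MP_L = w: 20·L^(-1/3) = w.
Solving for L: L^(-1/3) = w/20, so L = (20/w)^(3).

L(w) = 8000/w³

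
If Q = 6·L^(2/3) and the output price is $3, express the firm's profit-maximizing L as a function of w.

L(w) = 1728/w³

MP_L = (2/3)·6·L^(-1/3) = 4·L^(-1/3).
Setting P·MP_L = w: 12·L^(-1/3) = w.
Solving for L: L^(-1/3) = w/12, so L = (12/w)^(3).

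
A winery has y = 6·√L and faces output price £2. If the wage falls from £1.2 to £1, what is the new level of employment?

L* = 36

From P·MP_L = w with MP_L = 3·L^(-1/2), the labor demand is L(w) = (6/w)^(2).
At w = 1.2: L = 25. At w = 1: L = 36.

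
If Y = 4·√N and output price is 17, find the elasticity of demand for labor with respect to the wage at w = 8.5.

MP_N = (1/2)·4·N^(-1/2), so P·MP_N = w gives 34·N^(-1/2) = w.
Solving, N(w) = (34/w)^(2). This is a constant-elasticity form: N ∝ w^(−2), so ε = −2.

ε = -2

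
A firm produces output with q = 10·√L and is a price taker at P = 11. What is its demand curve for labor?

MP_L = (1/2)·10·L^(-1/2) = 5·L^(-1/2).
Setting P·MP_L = w: 55·L^(-1/2) = w.
Solving for L: L^(-1/2) = w/55, so L = (55/w)^(2).

L(w) = 3025/w²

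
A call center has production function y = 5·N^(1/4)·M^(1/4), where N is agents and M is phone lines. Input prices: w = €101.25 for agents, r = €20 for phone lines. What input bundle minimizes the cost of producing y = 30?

N* = 16, M* = 81

Cost minimization requires the marginal rate of technical substitution to equal the input-price ratio: MP_N/MP_M = w/r.
Here MP_N/MP_M = (1/4)·(M/N)/(1/4) = (M/N). Setting this equal to 101.25/20 = 5.0625 gives M = 5.0625N.
Substituting into y = 30: 5·N^(1/4)·(5.0625N)^(1/4) = 30.
Solving, N = 16 and M = 81.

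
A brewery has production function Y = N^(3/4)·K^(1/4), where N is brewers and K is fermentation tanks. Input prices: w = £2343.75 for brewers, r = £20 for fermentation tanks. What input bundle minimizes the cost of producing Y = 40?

N* = 16, K* = 625

Cost minimization requires the marginal rate of technical substitution to equal the input-price ratio: MP_N/MP_K = w/r.
Here MP_N/MP_K = (3/4)·(K/N)/(1/4) = 3·(K/N). Setting this equal to 2343.75/20 = 117.1875 gives K = 39.0625N.
Substituting into Y = 40: N^(3/4)·(39.0625N)^(1/4) = 40.
Solving, N = 16 and K = 625.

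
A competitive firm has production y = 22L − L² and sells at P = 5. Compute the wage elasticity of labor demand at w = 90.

ε = -4.5

From P·MP_L = w with MP_L = 22 − 2L, labor demand is L(w) = (22 − w/5)/2.
dL/dw = −1/(10) = -0.1.
At w = 90, L = 2, so ε = (dL/dw)·(w/L) = (-0.1)·(90/2) = -4.5.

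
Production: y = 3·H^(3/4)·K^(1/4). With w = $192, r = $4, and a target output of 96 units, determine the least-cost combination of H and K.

H* = 16, K* = 256

Cost minimization requires the marginal rate of technical substitution to equal the input-price ratio: MP_H/MP_K = w/r.
Here MP_H/MP_K = (3/4)·(K/H)/(1/4) = 3·(K/H). Setting this equal to 192/4 = 48 gives K = 16H.
Substituting into y = 96: 3·H^(3/4)·(16H)^(1/4) = 96.
Solving, H = 16 and K = 256.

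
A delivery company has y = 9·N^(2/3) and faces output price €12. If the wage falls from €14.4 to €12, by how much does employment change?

From P·MP_N = w with MP_N = 6·N^(-1/3), the labor demand is N(w) = (72/w)^(3).
At w = 14.4: N = 125. At w = 12: N = 216.
ΔN = 216 − 125 = 91.

ΔN = 91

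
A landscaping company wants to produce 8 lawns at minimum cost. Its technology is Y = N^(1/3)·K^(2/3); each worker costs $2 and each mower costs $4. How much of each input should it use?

N* = 8, K* = 8

Cost minimization requires the marginal rate of technical substitution to equal the input-price ratio: MP_N/MP_K = w/r.
Here MP_N/MP_K = (1/3)·(K/N)/(2/3) = 0.5·(K/N). Setting this equal to 2/4 = 0.5 gives K = N.
Substituting into Y = 8: N^(1/3)·(N)^(2/3) = 8.
Solving, N = 8 and K = 8.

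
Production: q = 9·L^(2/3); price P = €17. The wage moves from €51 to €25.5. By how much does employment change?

ΔL = 56

From P·MP_L = w with MP_L = 6·L^(-1/3), the labor demand is L(w) = (102/w)^(3).
At w = 51: L = 8. At w = 25.5: L = 64.
ΔL = 64 − 8 = 56.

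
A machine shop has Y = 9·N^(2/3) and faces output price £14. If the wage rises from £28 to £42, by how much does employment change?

From P·MP_N = w with MP_N = 6·N^(-1/3), the labor demand is N(w) = (84/w)^(3).
At w = 28: N = 27. At w = 42: N = 8.
ΔN = 8 − 27 = -19.

ΔN = -19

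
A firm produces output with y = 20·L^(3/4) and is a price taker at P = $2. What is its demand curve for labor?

MP_L = (3/4)·20·L^(-1/4) = 15·L^(-1/4).
Setting P·MP_L = w: 30·L^(-1/4) = w.
Solving for L: L^(-1/4) = w/30, so L = (30/w)^(4).

L(w) = 810000/w^(4)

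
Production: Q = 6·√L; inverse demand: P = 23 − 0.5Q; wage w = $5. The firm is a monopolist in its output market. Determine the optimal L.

L* = 9

Marginal revenue from the inverse demand is MR = 23 − Q.
The marginal product is MP_L = 3·L^(-1/2).
A monopolist hires until marginal revenue product equals the wage: MR·MP_L = w.
At L, Q = 6·√L. Substituting and solving: (23 − 6·√L)·3·L^(-1/2) = 5 gives L = 9.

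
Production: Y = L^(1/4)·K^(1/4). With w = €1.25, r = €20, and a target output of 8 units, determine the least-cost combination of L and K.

L* = 256, K* = 16

Cost minimization requires the marginal rate of technical substitution to equal the input-price ratio: MP_L/MP_K = w/r.
Here MP_L/MP_K = (1/4)·(K/L)/(1/4) = (K/L). Setting this equal to 1.25/20 = 0.0625 gives K = 0.0625L.
Substituting into Y = 8: L^(1/4)·(0.0625L)^(1/4) = 8.
Solving, L = 256 and K = 16.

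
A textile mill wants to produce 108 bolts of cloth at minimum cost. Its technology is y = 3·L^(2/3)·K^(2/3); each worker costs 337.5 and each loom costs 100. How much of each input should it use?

L* = 8, K* = 27

Cost minimization requires the marginal rate of technical substitution to equal the input-price ratio: MP_L/MP_K = w/r.
Here MP_L/MP_K = (2/3)·(K/L)/(2/3) = (K/L). Setting this equal to 337.5/100 = 3.375 gives K = 3.375L.
Substituting into y = 108: 3·L^(2/3)·(3.375L)^(2/3) = 108.
Solving, L = 8 and K = 27.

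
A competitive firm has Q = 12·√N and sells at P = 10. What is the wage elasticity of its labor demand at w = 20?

MP_N = (1/2)·12·N^(-1/2), so P·MP_N = w gives 60·N^(-1/2) = w.
Solving, N(w) = (60/w)^(2). This is a constant-elasticity form: N ∝ w^(−2), so ε = −2.

ε = -2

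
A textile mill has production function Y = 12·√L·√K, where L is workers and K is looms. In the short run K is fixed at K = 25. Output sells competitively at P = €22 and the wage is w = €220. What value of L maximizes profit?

With K = 25, MP_L = (1/2)·12·L^(-1/2)·25^(1/2) = 30·L^(-1/2).
Profit maximization for a price taker requires P·MP_L = w: 22·30·L^(-1/2) = 220.
So L^(-1/2) = 1/3, which gives L = 9.

L* = 9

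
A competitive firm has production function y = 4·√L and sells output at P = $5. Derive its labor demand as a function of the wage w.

MP_L = (1/2)·4·L^(-1/2) = 2·L^(-1/2).
Setting P·MP_L = w: 10·L^(-1/2) = w.
Solving for L: L^(-1/2) = w/10, so L = (10/w)^(2).

L(w) = 100/w²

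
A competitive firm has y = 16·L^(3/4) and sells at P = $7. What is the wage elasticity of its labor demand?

MP_L = (3/4)·16·L^(-1/4), so P·MP_L = w gives 84·L^(-1/4) = w.
Solving, L(w) = (84/w)^(4). This is a constant-elasticity form: L ∝ w^(−4), so ε = −4.

ε = -4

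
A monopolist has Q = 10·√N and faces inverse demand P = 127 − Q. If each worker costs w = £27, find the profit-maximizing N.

N* = 25

Marginal revenue from the inverse demand is MR = 127 − 2Q.
The marginal product is MP_N = 5·N^(-1/2).
A monopolist hires until marginal revenue product equals the wage: MR·MP_N = w.
At N, Q = 10·√N. Substituting and solving: (127 − 20·√N)·5·N^(-1/2) = 27 gives N = 25.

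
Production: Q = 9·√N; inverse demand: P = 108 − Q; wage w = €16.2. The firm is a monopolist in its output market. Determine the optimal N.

Marginal revenue from the inverse demand is MR = 108 − 2Q.
The marginal product is MP_N = 4.5·N^(-1/2).
A monopolist hires until marginal revenue product equals the wage: MR·MP_N = w.
At N, Q = 9·√N. Substituting and solving: (108 − 18·√N)·4.5·N^(-1/2) = 16.2 gives N = 25.

N* = 25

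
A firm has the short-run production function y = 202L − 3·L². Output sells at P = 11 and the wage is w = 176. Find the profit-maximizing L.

The marginal product of L is MP_L = 202 − 6L.
A price-taking firm hires until the value of the marginal product equals the wage: P·MP_L = w, so 11·(202 − 6L) = 176.
Then 202 − 6L = 16, giving L = 31.

L* = 31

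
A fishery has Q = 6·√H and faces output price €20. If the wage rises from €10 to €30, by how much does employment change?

ΔH = -32

From P·MP_H = w with MP_H = 3·H^(-1/2), the labor demand is H(w) = (60/w)^(2).
At w = 10: H = 36. At w = 30: H = 4.
ΔH = 4 − 36 = -32.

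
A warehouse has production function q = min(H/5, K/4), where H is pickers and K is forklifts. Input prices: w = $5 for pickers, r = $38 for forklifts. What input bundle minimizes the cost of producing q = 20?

H* = 100, K* = 80

With a fixed-proportions technology, the cost-minimizing bundle uses no slack in either input: H/5 = K/4 = q.
So H = 5·20 = 100 and K = 4·20 = 80.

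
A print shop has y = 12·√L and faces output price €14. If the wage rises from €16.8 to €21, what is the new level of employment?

L* = 16

From P·MP_L = w with MP_L = 6·L^(-1/2), the labor demand is L(w) = (84/w)^(2).
At w = 16.8: L = 25. At w = 21: L = 16.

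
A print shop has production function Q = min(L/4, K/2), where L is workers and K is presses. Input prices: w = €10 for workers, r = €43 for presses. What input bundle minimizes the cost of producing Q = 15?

With a fixed-proportions technology, the cost-minimizing bundle uses no slack in either input: L/4 = K/2 = Q.
So L = 4·15 = 60 and K = 2·15 = 30.

L* = 60, K* = 30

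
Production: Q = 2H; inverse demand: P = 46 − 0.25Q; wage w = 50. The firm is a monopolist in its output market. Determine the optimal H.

H* = 21

Marginal revenue from the inverse demand is MR = 46 − 0.5Q.
The marginal product is MP_H = 2.
A monopolist hires until marginal revenue product equals the wage: MR·MP_H = w.
(46 − H)·2 = 50, so H = 21.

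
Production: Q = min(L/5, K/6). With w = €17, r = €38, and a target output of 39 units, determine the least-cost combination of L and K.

L* = 195, K* = 234

With a fixed-proportions technology, the cost-minimizing bundle uses no slack in either input: L/5 = K/6 = Q.
So L = 5·39 = 195 and K = 6·39 = 234.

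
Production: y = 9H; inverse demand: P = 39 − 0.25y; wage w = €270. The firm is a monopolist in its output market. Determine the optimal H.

Marginal revenue from the inverse demand is MR = 39 − 0.5y.
The marginal product is MP_H = 9.
A monopolist hires until marginal revenue product equals the wage: MR·MP_H = w.
(39 − 4.5H)·9 = 270, so H = 2.

H* = 2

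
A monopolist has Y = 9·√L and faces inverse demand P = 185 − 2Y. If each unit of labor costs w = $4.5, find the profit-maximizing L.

Marginal revenue from the inverse demand is MR = 185 − 4Y.
The marginal product is MP_L = 4.5·L^(-1/2).
A monopolist hires until marginal revenue product equals the wage: MR·MP_L = w.
At L, Y = 9·√L. Substituting and solving: (185 − 36·√L)·4.5·L^(-1/2) = 4.5 gives L = 25.

L* = 25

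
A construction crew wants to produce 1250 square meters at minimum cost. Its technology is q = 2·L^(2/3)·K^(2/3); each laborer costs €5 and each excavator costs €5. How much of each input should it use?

L* = 125, K* = 125

Cost minimization requires the marginal rate of technical substitution to equal the input-price ratio: MP_L/MP_K = w/r.
Here MP_L/MP_K = (2/3)·(K/L)/(2/3) = (K/L). Setting this equal to 5/5 = 1 gives K = L.
Substituting into q = 1250: 2·L^(2/3)·(L)^(2/3) = 1250.
Solving, L = 125 and K = 125.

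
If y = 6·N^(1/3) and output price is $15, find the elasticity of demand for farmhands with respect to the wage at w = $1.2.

ε = -1.5

MP_N = (1/3)·6·N^(-2/3), so P·MP_N = w gives 30·N^(-2/3) = w.
Solving, N(w) = (30/w)^(3/2). This is a constant-elasticity form: N ∝ w^(−3/2), so ε = −3/2.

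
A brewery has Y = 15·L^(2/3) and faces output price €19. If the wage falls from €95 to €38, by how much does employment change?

ΔL = 117

From P·MP_L = w with MP_L = 10·L^(-1/3), the labor demand is L(w) = (190/w)^(3).
At w = 95: L = 8. At w = 38: L = 125.
ΔL = 125 − 8 = 117.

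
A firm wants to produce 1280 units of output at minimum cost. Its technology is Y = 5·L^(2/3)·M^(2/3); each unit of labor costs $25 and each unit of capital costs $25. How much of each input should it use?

Cost minimization requires the marginal rate of technical substitution to equal the input-price ratio: MP_L/MP_M = w/r.
Here MP_L/MP_M = (2/3)·(M/L)/(2/3) = (M/L). Setting this equal to 25/25 = 1 gives M = L.
Substituting into Y = 1280: 5·L^(2/3)·(L)^(2/3) = 1280.
Solving, L = 64 and M = 64.

L* = 64, M* = 64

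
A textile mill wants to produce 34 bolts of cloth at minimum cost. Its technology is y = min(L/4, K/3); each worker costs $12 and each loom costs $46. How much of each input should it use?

L* = 136, K* = 102

With a fixed-proportions technology, the cost-minimizing bundle uses no slack in either input: L/4 = K/3 = y.
So L = 4·34 = 136 and K = 3·34 = 102.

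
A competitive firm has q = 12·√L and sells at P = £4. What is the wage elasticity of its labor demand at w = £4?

ε = -2

MP_L = (1/2)·12·L^(-1/2), so P·MP_L = w gives 24·L^(-1/2) = w.
Solving, L(w) = (24/w)^(2). This is a constant-elasticity form: L ∝ w^(−2), so ε = −2.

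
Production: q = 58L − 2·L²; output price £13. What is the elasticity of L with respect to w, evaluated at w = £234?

From P·MP_L = w with MP_L = 58 − 4L, labor demand is L(w) = (58 − w/13)/4.
dL/dw = −1/(52) = -1/52.
At w = 234, L = 10, so ε = (dL/dw)·(w/L) = (-1/52)·(234/10) = -0.45.

ε = -0.45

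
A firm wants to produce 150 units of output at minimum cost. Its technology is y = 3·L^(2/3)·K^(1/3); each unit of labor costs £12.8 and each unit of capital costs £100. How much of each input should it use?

Cost minimization requires the marginal rate of technical substitution to equal the input-price ratio: MP_L/MP_K = w/r.
Here MP_L/MP_K = (2/3)·(K/L)/(1/3) = 2·(K/L). Setting this equal to 12.8/100 = 0.128 gives K = 0.064L.
Substituting into y = 150: 3·L^(2/3)·(0.064L)^(1/3) = 150.
Solving, L = 125 and K = 8.

L* = 125, K* = 8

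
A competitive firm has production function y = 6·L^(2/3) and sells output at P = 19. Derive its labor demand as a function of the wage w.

MP_L = (2/3)·6·L^(-1/3) = 4·L^(-1/3).
Setting P·MP_L = w: 76·L^(-1/3) = w.
Solving for L: L^(-1/3) = w/76, so L = (76/w)^(3).

L(w) = 438976/w³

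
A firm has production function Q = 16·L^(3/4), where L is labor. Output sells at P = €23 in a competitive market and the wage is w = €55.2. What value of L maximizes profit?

L* = 625

MP_L = (3/4)·16·L^(-1/4) = 12·L^(-1/4).
Profit maximization for a price taker requires P·MP_L = w: 23·12·L^(-1/4) = 55.2.
So L^(-1/4) = 0.2, which gives L = 625.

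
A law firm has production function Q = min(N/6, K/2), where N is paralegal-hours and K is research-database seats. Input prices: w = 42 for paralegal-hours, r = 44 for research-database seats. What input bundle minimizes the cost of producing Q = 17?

N* = 102, K* = 34

With a fixed-proportions technology, the cost-minimizing bundle uses no slack in either input: N/6 = K/2 = Q.
So N = 6·17 = 102 and K = 2·17 = 34.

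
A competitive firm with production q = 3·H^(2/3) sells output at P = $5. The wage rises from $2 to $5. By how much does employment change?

ΔH = -117

From P·MP_H = w with MP_H = 2·H^(-1/3), the labor demand is H(w) = (10/w)^(3).
At w = 2: H = 125. At w = 5: H = 8.
ΔH = 8 − 125 = -117.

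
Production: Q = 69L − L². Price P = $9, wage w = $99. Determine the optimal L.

The marginal product of L is MP_L = 69 − 2L.
A price-taking firm hires until the value of the marginal product equals the wage: P·MP_L = w, so 9·(69 − 2L) = 99.
Then 69 − 2L = 11, giving L = 29.

L* = 29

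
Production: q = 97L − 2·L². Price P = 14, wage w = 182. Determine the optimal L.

The marginal product of L is MP_L = 97 − 4L.
A price-taking firm hires until the value of the marginal product equals the wage: P·MP_L = w, so 14·(97 − 4L) = 182.
Then 97 − 4L = 13, giving L = 21.

L* = 21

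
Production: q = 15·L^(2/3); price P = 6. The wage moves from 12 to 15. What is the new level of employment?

From P·MP_L = w with MP_L = 10·L^(-1/3), the labor demand is L(w) = (60/w)^(3).
At w = 12: L = 125. At w = 15: L = 64.

L* = 64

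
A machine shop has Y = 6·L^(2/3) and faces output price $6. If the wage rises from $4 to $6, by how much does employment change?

ΔL = -152

From P·MP_L = w with MP_L = 4·L^(-1/3), the labor demand is L(w) = (24/w)^(3).
At w = 4: L = 216. At w = 6: L = 64.
ΔL = 64 − 216 = -152.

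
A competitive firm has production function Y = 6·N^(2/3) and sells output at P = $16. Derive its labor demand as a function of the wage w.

MP_N = (2/3)·6·N^(-1/3) = 4·N^(-1/3).
Setting P·MP_N = w: 64·N^(-1/3) = w.
Solving for N: N^(-1/3) = w/64, so N = (64/w)^(3).

N(w) = 262144/w³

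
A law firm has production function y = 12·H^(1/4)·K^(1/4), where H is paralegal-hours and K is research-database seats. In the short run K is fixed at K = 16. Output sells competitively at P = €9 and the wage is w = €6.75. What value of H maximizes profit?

With K = 16, MP_H = (1/4)·12·H^(-3/4)·16^(1/4) = 6·H^(-3/4).
Profit maximization for a price taker requires P·MP_H = w: 9·6·H^(-3/4) = 6.75.
So H^(-3/4) = 0.125, which gives H = 16.

H* = 16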